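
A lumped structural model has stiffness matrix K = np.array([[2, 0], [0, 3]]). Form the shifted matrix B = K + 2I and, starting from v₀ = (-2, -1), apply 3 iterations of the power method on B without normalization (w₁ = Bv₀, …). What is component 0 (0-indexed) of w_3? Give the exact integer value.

B = K + 2I has rows (4, 0); (0, 5)
w1 = Bv₀ = (-8, -5)
w2 = Bw1 = (-32, -25)
w3 = Bw2 = (-128, -125)
Requested component of w3: -128

-128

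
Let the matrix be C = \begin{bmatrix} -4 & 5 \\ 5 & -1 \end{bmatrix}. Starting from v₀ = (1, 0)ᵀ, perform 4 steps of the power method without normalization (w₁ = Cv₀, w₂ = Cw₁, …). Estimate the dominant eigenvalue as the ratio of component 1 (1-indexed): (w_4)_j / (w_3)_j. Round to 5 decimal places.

-7.97924

w1 = Cv₀ = (-4, 5)
w2 = Cw1 = (41, -25)
w3 = Cw2 = (-289, 230)
w4 = Cw3 = (2306, -1675)
Ratio at component: 2306 / -289 = -7.97924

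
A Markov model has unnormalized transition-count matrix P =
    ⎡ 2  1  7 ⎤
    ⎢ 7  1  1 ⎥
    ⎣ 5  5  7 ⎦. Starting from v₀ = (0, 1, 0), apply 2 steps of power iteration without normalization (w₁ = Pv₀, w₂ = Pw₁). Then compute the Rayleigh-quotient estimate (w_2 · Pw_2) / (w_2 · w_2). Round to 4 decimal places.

w1 = Pv₀ = (1, 1, 5)
w2 = Pw1 = (38, 13, 45)
Pw2 = (404, 324, 570)
w2·Pw2 = 38·404 + 13·324 + 45·570 = 45214; w2·w2 = 38·38 + 13·13 + 45·45 = 3638
λ ≈ 45214/3638 = 12.4283

λ ≈ 12.4283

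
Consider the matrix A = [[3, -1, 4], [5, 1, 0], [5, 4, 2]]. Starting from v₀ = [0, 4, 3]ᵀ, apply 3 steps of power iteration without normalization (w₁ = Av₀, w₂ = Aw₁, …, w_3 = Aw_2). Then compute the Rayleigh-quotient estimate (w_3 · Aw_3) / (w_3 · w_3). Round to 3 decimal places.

w1 = Av₀ = (8, 4, 22)
w2 = Aw1 = (108, 44, 100)
w3 = Aw2 = (680, 584, 916)
Aw3 = (5120, 3984, 7568)
w3·Aw3 = 680·5120 + 584·3984 + 916·7568 = 12740544; w3·w3 = 680·680 + 584·584 + 916·916 = 1642512
λ ≈ 12740544/1642512 = 7.757

λ ≈ 7.757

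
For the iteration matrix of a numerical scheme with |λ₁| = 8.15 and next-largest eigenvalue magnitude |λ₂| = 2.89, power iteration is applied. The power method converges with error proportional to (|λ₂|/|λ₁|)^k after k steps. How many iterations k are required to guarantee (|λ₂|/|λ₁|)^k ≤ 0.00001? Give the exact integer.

|λ₂/λ₁| = 2.89/8.15 = 0.35460
Need k ≥ ln(0.00001) / ln(0.35460) = -11.5129 / -1.0368 ≈ 11.105
Smallest integer k satisfying the bound: 12

12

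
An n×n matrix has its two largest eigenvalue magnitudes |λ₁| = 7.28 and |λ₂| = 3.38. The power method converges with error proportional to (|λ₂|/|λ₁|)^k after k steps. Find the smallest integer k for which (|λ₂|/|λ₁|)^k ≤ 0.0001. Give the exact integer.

|λ₂/λ₁| = 3.38/7.28 = 0.46429
Need k ≥ ln(0.0001) / ln(0.46429) = -9.2103 / -0.7673 ≈ 12.004
Smallest integer k satisfying the bound: 13

13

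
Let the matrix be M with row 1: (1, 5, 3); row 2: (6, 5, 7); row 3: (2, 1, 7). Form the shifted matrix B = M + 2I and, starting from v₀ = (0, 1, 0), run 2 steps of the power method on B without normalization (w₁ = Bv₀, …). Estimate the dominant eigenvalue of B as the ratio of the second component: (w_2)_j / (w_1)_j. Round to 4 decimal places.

μ ≈ 12.2857

B = M + 2I has rows (3, 5, 3); (6, 7, 7); (2, 1, 9)
w1 = Bv₀ = (3·0 + 5·1 + 3·0; 6·0 + 7·1 + 7·0; 2·0 + 1·1 + 9·0) = (5, 7, 1)
w2 = Bw1 = (3·5 + 5·7 + 3·1; 6·5 + 7·7 + 7·1; 2·5 + 1·7 + 9·1) = (53, 86, 26)
Ratio: 86/7 = 12.2857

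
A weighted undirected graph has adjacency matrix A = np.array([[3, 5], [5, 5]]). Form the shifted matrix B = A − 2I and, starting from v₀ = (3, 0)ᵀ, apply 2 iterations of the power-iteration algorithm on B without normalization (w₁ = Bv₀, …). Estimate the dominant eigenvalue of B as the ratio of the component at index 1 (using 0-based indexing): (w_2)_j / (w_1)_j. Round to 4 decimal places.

B = A − 2I has rows (1, 5); (5, 3)
w1 = Bv₀ = (3, 15)
w2 = Bw1 = (78, 60)
Ratio: 60/15 = 4.0000

4.0000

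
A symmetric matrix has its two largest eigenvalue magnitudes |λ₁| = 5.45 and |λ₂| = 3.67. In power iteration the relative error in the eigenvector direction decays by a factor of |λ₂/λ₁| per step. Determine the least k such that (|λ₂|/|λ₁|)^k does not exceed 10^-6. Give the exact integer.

|λ₂/λ₁| = 3.67/5.45 = 0.67339
Need k ≥ ln(10^-6) / ln(0.67339) = -13.8155 / -0.3954 ≈ 34.938
Smallest integer k satisfying the bound: 35

35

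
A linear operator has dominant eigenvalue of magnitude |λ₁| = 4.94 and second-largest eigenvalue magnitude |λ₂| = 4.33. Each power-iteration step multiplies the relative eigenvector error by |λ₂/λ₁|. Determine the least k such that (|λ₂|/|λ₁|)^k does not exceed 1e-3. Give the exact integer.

53

|λ₂/λ₁| = 4.33/4.94 = 0.87652
Need k ≥ ln(1e-3) / ln(0.87652) = -6.9078 / -0.1318 ≈ 52.412
Smallest integer k satisfying the bound: 53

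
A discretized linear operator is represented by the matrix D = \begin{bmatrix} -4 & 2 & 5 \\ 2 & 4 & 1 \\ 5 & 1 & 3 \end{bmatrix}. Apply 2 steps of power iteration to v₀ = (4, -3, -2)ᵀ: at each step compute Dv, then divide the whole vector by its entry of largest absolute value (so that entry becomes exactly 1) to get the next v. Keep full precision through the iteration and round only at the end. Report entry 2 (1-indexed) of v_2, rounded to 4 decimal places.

-0.4503

Dv0 = (-32.00000, -6.00000, 11.00000); divide by -32.00000 → v1 = (1.00000, 0.18750, -0.34375)
Dv1 = (-5.34375, 2.40625, 4.15625); divide by -5.34375 → v2 = (1.00000, -0.45029, -0.77778)
Requested entry of v2: -77/171 = -0.4503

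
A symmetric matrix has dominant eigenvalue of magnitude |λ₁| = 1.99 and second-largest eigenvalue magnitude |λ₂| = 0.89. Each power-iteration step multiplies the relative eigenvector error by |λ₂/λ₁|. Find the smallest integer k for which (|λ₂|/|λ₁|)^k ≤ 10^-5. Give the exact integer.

15

|λ₂/λ₁| = 0.89/1.99 = 0.44724
Need k ≥ ln(10^-5) / ln(0.44724) = -11.5129 / -0.8047 ≈ 14.308
Smallest integer k satisfying the bound: 15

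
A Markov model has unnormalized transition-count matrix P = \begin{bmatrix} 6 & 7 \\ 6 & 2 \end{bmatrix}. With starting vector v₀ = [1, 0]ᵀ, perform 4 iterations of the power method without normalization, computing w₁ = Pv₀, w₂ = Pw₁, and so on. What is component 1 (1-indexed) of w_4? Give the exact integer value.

8772

w1 = Pv₀ = (6, 6)
w2 = Pw1 = (78, 48)
w3 = Pw2 = (804, 564)
w4 = Pw3 = (8772, 5952)
The requested component of w4 is 8772.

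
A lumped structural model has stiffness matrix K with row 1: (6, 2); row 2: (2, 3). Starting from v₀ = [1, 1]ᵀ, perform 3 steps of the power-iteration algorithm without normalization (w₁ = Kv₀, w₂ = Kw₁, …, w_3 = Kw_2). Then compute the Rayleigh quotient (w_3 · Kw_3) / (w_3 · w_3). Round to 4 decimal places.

w1 = Kv₀ = (6·1 + 2·1; 2·1 + 3·1) = (8, 5)
w2 = Kw1 = (6·8 + 2·5; 2·8 + 3·5) = (58, 31)
w3 = Kw2 = (410, 209)
Kw3 = (2878, 1447)
w3·Kw3 = 410·2878 + 209·1447 = 1482403; w3·w3 = 410·410 + 209·209 = 211781
λ ≈ 1482403/211781 = 6.9997

6.9997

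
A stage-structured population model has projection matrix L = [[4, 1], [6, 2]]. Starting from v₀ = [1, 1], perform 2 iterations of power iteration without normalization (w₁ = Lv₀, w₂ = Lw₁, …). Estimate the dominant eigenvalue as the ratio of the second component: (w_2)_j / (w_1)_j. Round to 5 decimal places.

w1 = Lv₀ = (4·1 + 1·1; 6·1 + 2·1) = (5, 8)
w2 = Lw1 = (4·5 + 1·8; 6·5 + 2·8) = (28, 46)
Ratio at component: 46 / 8 = 5.75000

5.75000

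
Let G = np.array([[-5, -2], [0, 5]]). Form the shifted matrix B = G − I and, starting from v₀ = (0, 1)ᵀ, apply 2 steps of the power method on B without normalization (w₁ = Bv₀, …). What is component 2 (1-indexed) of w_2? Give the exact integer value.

B = G − I has rows (-6, -2); (0, 4)
w1 = Bv₀ = ((-6)·0 + (-2)·1; 0·0 + 4·1) = (-2, 4)
w2 = Bw1 = ((-6)·(-2) + (-2)·4; 0·(-2) + 4·4) = (4, 16)
Requested component of w2: 16

16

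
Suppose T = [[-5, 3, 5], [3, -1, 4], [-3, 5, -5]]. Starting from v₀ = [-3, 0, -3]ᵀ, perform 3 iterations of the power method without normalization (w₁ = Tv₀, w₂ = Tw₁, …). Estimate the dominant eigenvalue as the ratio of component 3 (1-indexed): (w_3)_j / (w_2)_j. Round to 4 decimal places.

w1 = Tv₀ = ((-5)·(-3) + 3·0 + 5·(-3); 3·(-3) + (-1)·0 + 4·(-3); (-3)·(-3) + 5·0 + (-5)·(-3)) = (0, -21, 24)
w2 = Tw1 = ((-5)·0 + 3·(-21) + 5·24; 3·0 + (-1)·(-21) + 4·24; (-3)·0 + 5·(-21) + (-5)·24) = (57, 117, -225)
w3 = Tw2 = (-1059, -846, 1539)
Ratio at component: 1539 / -225 = -6.8400

λ ≈ -6.8400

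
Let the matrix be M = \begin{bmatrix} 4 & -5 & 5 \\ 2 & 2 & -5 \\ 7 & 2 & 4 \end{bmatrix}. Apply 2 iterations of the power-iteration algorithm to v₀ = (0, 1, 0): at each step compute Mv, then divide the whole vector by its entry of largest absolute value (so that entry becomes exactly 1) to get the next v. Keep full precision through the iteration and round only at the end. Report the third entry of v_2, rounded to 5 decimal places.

1.00000

Mv0 = (-5.000000, 2.000000, 2.000000); divide by -5.000000 → v1 = (1.000000, -0.400000, -0.400000)
Mv1 = (4.000000, 3.200000, 4.600000); divide by 4.600000 → v2 = (0.869565, 0.695652, 1.000000)
Requested entry of v2: -23/-23 = 1.00000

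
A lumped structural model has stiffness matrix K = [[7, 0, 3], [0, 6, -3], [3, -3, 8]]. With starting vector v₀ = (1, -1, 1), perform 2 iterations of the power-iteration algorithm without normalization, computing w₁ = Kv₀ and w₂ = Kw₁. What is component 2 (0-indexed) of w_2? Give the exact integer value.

169

w1 = Kv₀ = (10, -9, 14)
w2 = Kw1 = (112, -96, 169)
The requested component of w2 is 169.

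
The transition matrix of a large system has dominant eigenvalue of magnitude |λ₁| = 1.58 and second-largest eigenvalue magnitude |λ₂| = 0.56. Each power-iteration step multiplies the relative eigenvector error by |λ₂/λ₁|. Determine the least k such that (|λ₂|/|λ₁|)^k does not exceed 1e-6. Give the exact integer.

|λ₂/λ₁| = 0.56/1.58 = 0.35443
Need k ≥ ln(1e-6) / ln(0.35443) = -13.8155 / -1.0372 ≈ 13.319
Smallest integer k satisfying the bound: 14

14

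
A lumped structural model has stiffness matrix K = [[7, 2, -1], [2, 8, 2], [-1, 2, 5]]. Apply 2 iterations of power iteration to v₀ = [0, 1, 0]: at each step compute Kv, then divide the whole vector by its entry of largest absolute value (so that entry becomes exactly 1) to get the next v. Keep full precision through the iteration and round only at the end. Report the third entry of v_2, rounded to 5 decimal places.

Kv0 = (2.000000, 8.000000, 2.000000); divide by 8.000000 → v1 = (0.250000, 1.000000, 0.250000)
Kv1 = (3.500000, 9.000000, 3.000000); divide by 9.000000 → v2 = (0.388889, 1.000000, 0.333333)
Requested entry of v2: 24/72 = 0.33333

0.33333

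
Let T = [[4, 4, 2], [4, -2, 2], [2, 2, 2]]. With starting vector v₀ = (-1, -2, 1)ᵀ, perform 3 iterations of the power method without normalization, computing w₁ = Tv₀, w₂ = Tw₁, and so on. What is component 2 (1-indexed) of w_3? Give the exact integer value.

w1 = Tv₀ = (4·(-1) + 4·(-2) + 2·1; 4·(-1) + (-2)·(-2) + 2·1; 2·(-1) + 2·(-2) + 2·1) = (-10, 2, -4)
w2 = Tw1 = (4·(-10) + 4·2 + 2·(-4); 4·(-10) + (-2)·2 + 2·(-4); 2·(-10) + 2·2 + 2·(-4)) = (-40, -52, -24)
w3 = Tw2 = (-416, -104, -232)
The requested component of w3 is -104.

-104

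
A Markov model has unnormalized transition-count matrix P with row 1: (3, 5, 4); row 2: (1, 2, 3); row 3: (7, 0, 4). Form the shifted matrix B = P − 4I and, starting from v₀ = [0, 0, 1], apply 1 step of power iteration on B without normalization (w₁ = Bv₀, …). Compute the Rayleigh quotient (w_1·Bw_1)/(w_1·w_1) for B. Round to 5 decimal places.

μ ≈ 1.52000

B = P − 4I has rows (-1, 5, 4); (1, -2, 3); (7, 0, 0)
w1 = Bv₀ = ((-1)·0 + 5·0 + 4·1; 1·0 + (-2)·0 + 3·1; 7·0 + 0·0 + 0·1) = (4, 3, 0)
Bw1 = (11, -2, 28)
w1·Bw1 = 38; w1·w1 = 25; μ ≈ 38/25 = 1.52000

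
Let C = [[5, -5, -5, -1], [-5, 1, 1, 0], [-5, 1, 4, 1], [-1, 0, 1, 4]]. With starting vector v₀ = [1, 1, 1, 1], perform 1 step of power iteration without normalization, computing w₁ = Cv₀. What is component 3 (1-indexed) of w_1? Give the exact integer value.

1

w1 = Cv₀ = (5·1 + (-5)·1 + (-5)·1 + (-1)·1; (-5)·1 + 1·1 + 1·1 + 0·1; (-5)·1 + 1·1 + 4·1 + 1·1; (-1)·1 + 0·1 + 1·1 + 4·1) = (-6, -3, 1, 4)
The requested component of w1 is 1.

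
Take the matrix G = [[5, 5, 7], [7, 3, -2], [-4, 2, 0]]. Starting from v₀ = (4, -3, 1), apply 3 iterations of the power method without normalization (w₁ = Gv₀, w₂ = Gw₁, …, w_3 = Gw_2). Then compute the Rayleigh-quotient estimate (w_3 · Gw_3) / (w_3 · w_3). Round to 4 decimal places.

λ ≈ 9.2547

w1 = Gv₀ = (5·4 + 5·(-3) + 7·1; 7·4 + 3·(-3) + (-2)·1; (-4)·4 + 2·(-3) + 0·1) = (12, 17, -22)
w2 = Gw1 = (5·12 + 5·17 + 7·(-22); 7·12 + 3·17 + (-2)·(-22); (-4)·12 + 2·17 + 0·(-22)) = (-9, 179, -14)
w3 = Gw2 = (752, 502, 394)
Gw3 = (9028, 5982, -2004)
w3·Gw3 = 752·9028 + 502·5982 + 394·(-2004) = 9002444; w3·w3 = 752·752 + 502·502 + 394·394 = 972744
λ ≈ 9002444/972744 = 9.2547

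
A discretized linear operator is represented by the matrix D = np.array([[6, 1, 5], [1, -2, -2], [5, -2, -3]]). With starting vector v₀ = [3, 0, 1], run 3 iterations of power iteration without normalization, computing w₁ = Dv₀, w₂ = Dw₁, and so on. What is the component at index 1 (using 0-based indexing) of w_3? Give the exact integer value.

51

w1 = Dv₀ = (23, 1, 12)
w2 = Dw1 = (199, -3, 77)
w3 = Dw2 = (1576, 51, 770)
The requested component of w3 is 51.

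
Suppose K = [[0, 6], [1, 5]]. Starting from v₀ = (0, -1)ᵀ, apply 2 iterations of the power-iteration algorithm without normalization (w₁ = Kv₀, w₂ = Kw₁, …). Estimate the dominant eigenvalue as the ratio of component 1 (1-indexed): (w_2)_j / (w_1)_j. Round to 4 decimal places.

w1 = Kv₀ = (-6, -5)
w2 = Kw1 = (-30, -31)
Ratio at component: -30 / -6 = 5.0000

λ ≈ 5.0000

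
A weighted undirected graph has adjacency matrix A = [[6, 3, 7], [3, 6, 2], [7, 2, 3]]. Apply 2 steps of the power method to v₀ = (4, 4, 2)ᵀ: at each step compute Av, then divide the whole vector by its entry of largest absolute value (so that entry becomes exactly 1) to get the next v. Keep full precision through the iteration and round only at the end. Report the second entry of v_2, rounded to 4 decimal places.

Av0 = (50.00000, 40.00000, 42.00000); divide by 50.00000 → v1 = (1.00000, 0.80000, 0.84000)
Av1 = (14.28000, 9.48000, 11.12000); divide by 14.28000 → v2 = (1.00000, 0.66387, 0.77871)
Requested entry of v2: 474/714 = 0.6639

0.6639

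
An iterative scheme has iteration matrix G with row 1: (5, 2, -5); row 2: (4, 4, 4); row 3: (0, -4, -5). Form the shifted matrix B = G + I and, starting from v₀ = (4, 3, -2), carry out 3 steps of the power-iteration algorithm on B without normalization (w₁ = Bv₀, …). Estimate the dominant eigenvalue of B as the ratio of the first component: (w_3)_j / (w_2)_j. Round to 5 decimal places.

μ ≈ 8.93464

B = G + I has rows (6, 2, -5); (4, 5, 4); (0, -4, -4)
w1 = Bv₀ = (6·4 + 2·3 + (-5)·(-2); 4·4 + 5·3 + 4·(-2); 0·4 + (-4)·3 + (-4)·(-2)) = (40, 23, -4)
w2 = Bw1 = (6·40 + 2·23 + (-5)·(-4); 4·40 + 5·23 + 4·(-4); 0·40 + (-4)·23 + (-4)·(-4)) = (306, 259, -76)
w3 = Bw2 = (2734, 2215, -732)
Ratio: 2734/306 = 8.93464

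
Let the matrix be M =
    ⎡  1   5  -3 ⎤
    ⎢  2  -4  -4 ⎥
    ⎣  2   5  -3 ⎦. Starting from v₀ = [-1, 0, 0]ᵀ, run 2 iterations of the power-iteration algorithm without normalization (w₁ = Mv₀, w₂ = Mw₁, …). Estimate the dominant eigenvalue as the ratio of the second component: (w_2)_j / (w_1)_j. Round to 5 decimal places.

w1 = Mv₀ = (-1, -2, -2)
w2 = Mw1 = (-5, 14, -6)
Ratio at component: 14 / -2 = -7.00000

-7.00000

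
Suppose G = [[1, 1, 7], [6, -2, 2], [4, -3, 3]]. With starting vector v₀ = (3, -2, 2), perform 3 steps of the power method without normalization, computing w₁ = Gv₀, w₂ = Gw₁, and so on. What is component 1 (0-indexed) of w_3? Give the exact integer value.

1190

w1 = Gv₀ = (15, 26, 24)
w2 = Gw1 = (209, 86, 54)
w3 = Gw2 = (673, 1190, 740)
The requested component of w3 is 1190.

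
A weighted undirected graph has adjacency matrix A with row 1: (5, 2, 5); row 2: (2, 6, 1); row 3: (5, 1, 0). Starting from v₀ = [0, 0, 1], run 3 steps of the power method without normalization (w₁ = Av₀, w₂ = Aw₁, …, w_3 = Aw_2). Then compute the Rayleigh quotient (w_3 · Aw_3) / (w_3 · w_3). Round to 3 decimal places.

w1 = Av₀ = (5·0 + 2·0 + 5·1; 2·0 + 6·0 + 1·1; 5·0 + 1·0 + 0·1) = (5, 1, 0)
w2 = Aw1 = (5·5 + 2·1 + 5·0; 2·5 + 6·1 + 1·0; 5·5 + 1·1 + 0·0) = (27, 16, 26)
w3 = Aw2 = (297, 176, 151)
Aw3 = (2592, 1801, 1661)
w3·Aw3 = 297·2592 + 176·1801 + 151·1661 = 1337611; w3·w3 = 297·297 + 176·176 + 151·151 = 141986
λ ≈ 1337611/141986 = 9.421

9.421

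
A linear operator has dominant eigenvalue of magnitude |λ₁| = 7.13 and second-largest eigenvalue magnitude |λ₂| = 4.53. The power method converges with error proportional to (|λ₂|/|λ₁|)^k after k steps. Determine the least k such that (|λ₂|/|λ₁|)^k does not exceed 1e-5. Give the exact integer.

|λ₂/λ₁| = 4.53/7.13 = 0.63534
Need k ≥ ln(1e-5) / ln(0.63534) = -11.5129 / -0.4536 ≈ 25.382
Smallest integer k satisfying the bound: 26

26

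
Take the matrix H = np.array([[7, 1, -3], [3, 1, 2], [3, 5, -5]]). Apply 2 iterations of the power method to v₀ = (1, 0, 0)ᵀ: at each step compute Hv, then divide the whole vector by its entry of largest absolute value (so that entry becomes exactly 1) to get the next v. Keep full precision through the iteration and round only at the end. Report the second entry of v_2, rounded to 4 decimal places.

0.6977

Hv0 = (7.00000, 3.00000, 3.00000); divide by 7.00000 → v1 = (1.00000, 0.42857, 0.42857)
Hv1 = (6.14286, 4.28571, 3.00000); divide by 6.14286 → v2 = (1.00000, 0.69767, 0.48837)
Requested entry of v2: 30/43 = 0.6977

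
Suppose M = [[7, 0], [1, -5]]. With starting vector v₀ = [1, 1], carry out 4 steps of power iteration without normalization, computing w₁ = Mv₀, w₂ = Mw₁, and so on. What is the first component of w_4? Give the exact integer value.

w1 = Mv₀ = (7·1 + 0·1; 1·1 + (-5)·1) = (7, -4)
w2 = Mw1 = (7·7 + 0·(-4); 1·7 + (-5)·(-4)) = (49, 27)
w3 = Mw2 = (343, -86)
w4 = Mw3 = (2401, 773)
The requested component of w4 is 2401.

2401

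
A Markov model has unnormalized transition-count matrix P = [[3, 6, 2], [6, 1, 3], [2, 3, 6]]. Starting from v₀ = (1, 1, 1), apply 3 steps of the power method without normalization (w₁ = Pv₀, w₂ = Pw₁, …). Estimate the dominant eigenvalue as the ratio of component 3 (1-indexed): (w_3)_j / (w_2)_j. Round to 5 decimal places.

10.72034

w1 = Pv₀ = (11, 10, 11)
w2 = Pw1 = (115, 109, 118)
w3 = Pw2 = (1235, 1153, 1265)
Ratio at component: 1265 / 118 = 10.72034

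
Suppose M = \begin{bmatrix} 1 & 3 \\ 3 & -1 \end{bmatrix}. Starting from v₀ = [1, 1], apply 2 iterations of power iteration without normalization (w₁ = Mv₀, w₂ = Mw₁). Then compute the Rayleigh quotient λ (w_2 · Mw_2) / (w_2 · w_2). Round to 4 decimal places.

w1 = Mv₀ = (1·1 + 3·1; 3·1 + (-1)·1) = (4, 2)
w2 = Mw1 = (1·4 + 3·2; 3·4 + (-1)·2) = (10, 10)
Mw2 = (40, 20)
w2·Mw2 = 10·40 + 10·20 = 600; w2·w2 = 10·10 + 10·10 = 200
λ ≈ 600/200 = 3.0000

λ ≈ 3.0000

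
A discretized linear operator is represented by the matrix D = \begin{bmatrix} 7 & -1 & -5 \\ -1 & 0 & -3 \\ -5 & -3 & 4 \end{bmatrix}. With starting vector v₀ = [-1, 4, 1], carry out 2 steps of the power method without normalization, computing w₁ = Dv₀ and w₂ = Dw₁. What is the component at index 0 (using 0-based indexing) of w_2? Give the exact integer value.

w1 = Dv₀ = (-16, -2, -3)
w2 = Dw1 = (-95, 25, 74)
The requested component of w2 is -95.

-95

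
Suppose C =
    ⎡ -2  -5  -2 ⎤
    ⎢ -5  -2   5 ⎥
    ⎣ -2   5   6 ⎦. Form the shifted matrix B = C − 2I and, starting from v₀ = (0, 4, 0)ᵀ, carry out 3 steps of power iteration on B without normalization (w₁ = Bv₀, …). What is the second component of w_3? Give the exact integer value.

B = C − 2I has rows (-4, -5, -2); (-5, -4, 5); (-2, 5, 4)
w1 = Bv₀ = ((-4)·0 + (-5)·4 + (-2)·0; (-5)·0 + (-4)·4 + 5·0; (-2)·0 + 5·4 + 4·0) = (-20, -16, 20)
w2 = Bw1 = ((-4)·(-20) + (-5)·(-16) + (-2)·20; (-5)·(-20) + (-4)·(-16) + 5·20; (-2)·(-20) + 5·(-16) + 4·20) = (120, 264, 40)
w3 = Bw2 = (-1880, -1456, 1240)
Requested component of w3: -1456

-1456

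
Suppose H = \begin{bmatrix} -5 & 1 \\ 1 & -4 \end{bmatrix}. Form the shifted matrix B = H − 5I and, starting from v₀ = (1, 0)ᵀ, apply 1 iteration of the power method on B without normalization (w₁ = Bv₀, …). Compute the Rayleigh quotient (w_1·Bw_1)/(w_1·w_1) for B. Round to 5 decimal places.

-10.18812

B = H − 5I has rows (-10, 1); (1, -9)
w1 = Bv₀ = ((-10)·1 + 1·0; 1·1 + (-9)·0) = (-10, 1)
Bw1 = (101, -19)
w1·Bw1 = -1029; w1·w1 = 101; μ ≈ -1029/101 = -10.18812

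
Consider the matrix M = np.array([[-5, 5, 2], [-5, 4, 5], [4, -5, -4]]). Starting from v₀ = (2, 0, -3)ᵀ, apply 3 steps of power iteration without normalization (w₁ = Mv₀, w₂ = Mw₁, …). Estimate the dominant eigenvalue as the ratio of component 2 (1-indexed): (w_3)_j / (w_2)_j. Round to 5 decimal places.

λ ≈ 3.12500

w1 = Mv₀ = (-16, -25, 20)
w2 = Mw1 = (-5, 80, -19)
w3 = Mw2 = (387, 250, -344)
Ratio at component: 250 / 80 = 3.12500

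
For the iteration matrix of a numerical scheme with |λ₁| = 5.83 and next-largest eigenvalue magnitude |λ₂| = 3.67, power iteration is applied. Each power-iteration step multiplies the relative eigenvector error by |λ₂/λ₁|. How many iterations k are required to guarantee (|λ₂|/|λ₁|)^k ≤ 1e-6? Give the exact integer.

|λ₂/λ₁| = 3.67/5.83 = 0.62950
Need k ≥ ln(1e-6) / ln(0.62950) = -13.8155 / -0.4628 ≈ 29.850
Smallest integer k satisfying the bound: 30

30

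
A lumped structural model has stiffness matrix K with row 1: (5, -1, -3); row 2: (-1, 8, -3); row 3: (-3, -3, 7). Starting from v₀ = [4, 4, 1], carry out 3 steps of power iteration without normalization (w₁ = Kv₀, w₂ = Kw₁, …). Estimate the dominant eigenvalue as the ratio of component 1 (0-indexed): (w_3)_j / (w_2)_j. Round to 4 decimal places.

10.5546

w1 = Kv₀ = (5·4 + (-1)·4 + (-3)·1; (-1)·4 + 8·4 + (-3)·1; (-3)·4 + (-3)·4 + 7·1) = (13, 25, -17)
w2 = Kw1 = (5·13 + (-1)·25 + (-3)·(-17); (-1)·13 + 8·25 + (-3)·(-17); (-3)·13 + (-3)·25 + 7·(-17)) = (91, 238, -233)
w3 = Kw2 = (916, 2512, -2618)
Ratio at component: 2512 / 238 = 10.5546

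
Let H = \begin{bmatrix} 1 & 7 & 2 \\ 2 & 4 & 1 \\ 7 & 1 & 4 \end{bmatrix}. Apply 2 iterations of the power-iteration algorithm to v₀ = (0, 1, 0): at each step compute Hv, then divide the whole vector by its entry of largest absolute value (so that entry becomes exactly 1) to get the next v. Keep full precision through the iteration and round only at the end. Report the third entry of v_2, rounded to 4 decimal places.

Hv0 = (7.00000, 4.00000, 1.00000); divide by 7.00000 → v1 = (1.00000, 0.57143, 0.14286)
Hv1 = (5.28571, 4.42857, 8.14286); divide by 8.14286 → v2 = (0.64912, 0.54386, 1.00000)
Requested entry of v2: 57/57 = 1.0000

1.0000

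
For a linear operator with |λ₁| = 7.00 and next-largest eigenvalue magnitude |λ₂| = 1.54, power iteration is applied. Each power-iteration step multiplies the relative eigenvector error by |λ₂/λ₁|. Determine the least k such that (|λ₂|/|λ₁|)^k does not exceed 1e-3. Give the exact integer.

5

|λ₂/λ₁| = 1.54/7.00 = 0.22000
Need k ≥ ln(1e-3) / ln(0.22000) = -6.9078 / -1.5141 ≈ 4.562
Smallest integer k satisfying the bound: 5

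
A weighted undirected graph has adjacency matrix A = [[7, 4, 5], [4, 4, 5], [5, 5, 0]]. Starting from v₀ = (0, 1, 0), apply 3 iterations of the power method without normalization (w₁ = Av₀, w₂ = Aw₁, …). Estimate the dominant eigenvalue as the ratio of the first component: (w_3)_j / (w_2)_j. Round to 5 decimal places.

λ ≈ 13.20290

w1 = Av₀ = (7·0 + 4·1 + 5·0; 4·0 + 4·1 + 5·0; 5·0 + 5·1 + 0·0) = (4, 4, 5)
w2 = Aw1 = (7·4 + 4·4 + 5·5; 4·4 + 4·4 + 5·5; 5·4 + 5·4 + 0·5) = (69, 57, 40)
w3 = Aw2 = (911, 704, 630)
Ratio at component: 911 / 69 = 13.20290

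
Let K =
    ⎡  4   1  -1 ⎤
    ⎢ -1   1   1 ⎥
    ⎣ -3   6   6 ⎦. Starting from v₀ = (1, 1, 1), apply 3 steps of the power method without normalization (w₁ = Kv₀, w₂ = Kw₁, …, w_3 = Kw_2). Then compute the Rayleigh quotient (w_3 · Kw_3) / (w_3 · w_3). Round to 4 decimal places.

w1 = Kv₀ = (4, 1, 9)
w2 = Kw1 = (8, 6, 48)
w3 = Kw2 = (-10, 46, 300)
Kw3 = (-294, 356, 2106)
w3·Kw3 = (-10)·(-294) + 46·356 + 300·2106 = 651116; w3·w3 = (-10)·(-10) + 46·46 + 300·300 = 92216
λ ≈ 651116/92216 = 7.0608

7.0608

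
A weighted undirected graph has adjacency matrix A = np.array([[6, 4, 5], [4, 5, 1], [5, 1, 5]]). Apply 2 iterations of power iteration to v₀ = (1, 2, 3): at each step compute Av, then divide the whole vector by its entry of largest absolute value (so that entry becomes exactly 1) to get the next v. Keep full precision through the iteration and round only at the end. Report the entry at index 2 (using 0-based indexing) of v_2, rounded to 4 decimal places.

Av0 = (29.00000, 17.00000, 22.00000); divide by 29.00000 → v1 = (1.00000, 0.58621, 0.75862)
Av1 = (12.13793, 7.68966, 9.37931); divide by 12.13793 → v2 = (1.00000, 0.63352, 0.77273)
Requested entry of v2: 272/352 = 0.7727

0.7727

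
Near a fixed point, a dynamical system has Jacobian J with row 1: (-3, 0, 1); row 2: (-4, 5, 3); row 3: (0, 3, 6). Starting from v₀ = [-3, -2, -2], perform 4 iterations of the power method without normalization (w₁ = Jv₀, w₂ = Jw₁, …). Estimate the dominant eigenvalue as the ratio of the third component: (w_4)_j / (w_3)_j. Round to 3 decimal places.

w1 = Jv₀ = (7, -4, -18)
w2 = Jw1 = (-39, -102, -120)
w3 = Jw2 = (-3, -714, -1026)
w4 = Jw3 = (-1017, -6636, -8298)
Ratio at component: -8298 / -1026 = 8.088

λ ≈ 8.088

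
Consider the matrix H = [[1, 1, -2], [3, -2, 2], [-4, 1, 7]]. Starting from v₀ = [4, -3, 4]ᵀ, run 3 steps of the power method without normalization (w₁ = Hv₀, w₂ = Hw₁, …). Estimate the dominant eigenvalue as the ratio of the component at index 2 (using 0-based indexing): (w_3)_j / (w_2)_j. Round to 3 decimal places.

λ ≈ 6.496

w1 = Hv₀ = (1·4 + 1·(-3) + (-2)·4; 3·4 + (-2)·(-3) + 2·4; (-4)·4 + 1·(-3) + 7·4) = (-7, 26, 9)
w2 = Hw1 = (1·(-7) + 1·26 + (-2)·9; 3·(-7) + (-2)·26 + 2·9; (-4)·(-7) + 1·26 + 7·9) = (1, -55, 117)
w3 = Hw2 = (-288, 347, 760)
Ratio at component: 760 / 117 = 6.496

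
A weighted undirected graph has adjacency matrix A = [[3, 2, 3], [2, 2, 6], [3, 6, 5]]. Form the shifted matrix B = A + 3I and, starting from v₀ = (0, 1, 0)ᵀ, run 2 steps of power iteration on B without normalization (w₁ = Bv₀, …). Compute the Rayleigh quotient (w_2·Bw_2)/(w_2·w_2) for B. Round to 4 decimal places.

B = A + 3I has rows (6, 2, 3); (2, 5, 6); (3, 6, 8)
w1 = Bv₀ = (6·0 + 2·1 + 3·0; 2·0 + 5·1 + 6·0; 3·0 + 6·1 + 8·0) = (2, 5, 6)
w2 = Bw1 = (6·2 + 2·5 + 3·6; 2·2 + 5·5 + 6·6; 3·2 + 6·5 + 8·6) = (40, 65, 84)
Bw2 = (622, 909, 1182)
w2·Bw2 = 183253; w2·w2 = 12881; μ ≈ 183253/12881 = 14.2266

μ ≈ 14.2266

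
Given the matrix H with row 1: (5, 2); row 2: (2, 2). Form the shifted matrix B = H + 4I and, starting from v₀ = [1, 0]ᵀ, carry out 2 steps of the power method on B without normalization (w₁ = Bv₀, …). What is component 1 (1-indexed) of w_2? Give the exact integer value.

B = H + 4I has rows (9, 2); (2, 6)
w1 = Bv₀ = (9, 2)
w2 = Bw1 = (85, 30)
Requested component of w2: 85

85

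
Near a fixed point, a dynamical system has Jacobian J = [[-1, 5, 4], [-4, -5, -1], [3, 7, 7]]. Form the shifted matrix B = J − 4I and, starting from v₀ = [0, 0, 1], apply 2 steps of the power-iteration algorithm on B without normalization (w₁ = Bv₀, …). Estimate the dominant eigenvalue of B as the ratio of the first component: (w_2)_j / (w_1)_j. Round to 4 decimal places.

B = J − 4I has rows (-5, 5, 4); (-4, -9, -1); (3, 7, 3)
w1 = Bv₀ = (4, -1, 3)
w2 = Bw1 = (-13, -10, 14)
Ratio: -13/4 = -3.2500

μ ≈ -3.2500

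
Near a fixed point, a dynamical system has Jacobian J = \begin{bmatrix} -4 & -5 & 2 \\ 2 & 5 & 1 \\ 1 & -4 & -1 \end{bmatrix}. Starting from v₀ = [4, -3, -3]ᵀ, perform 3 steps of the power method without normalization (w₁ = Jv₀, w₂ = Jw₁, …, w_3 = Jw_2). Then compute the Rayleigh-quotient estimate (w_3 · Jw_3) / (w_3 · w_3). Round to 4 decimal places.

w1 = Jv₀ = ((-4)·4 + (-5)·(-3) + 2·(-3); 2·4 + 5·(-3) + 1·(-3); 1·4 + (-4)·(-3) + (-1)·(-3)) = (-7, -10, 19)
w2 = Jw1 = ((-4)·(-7) + (-5)·(-10) + 2·19; 2·(-7) + 5·(-10) + 1·19; 1·(-7) + (-4)·(-10) + (-1)·19) = (116, -45, 14)
w3 = Jw2 = (-211, 21, 282)
Jw3 = (1303, -35, -577)
w3·Jw3 = (-211)·1303 + 21·(-35) + 282·(-577) = -438382; w3·w3 = (-211)·(-211) + 21·21 + 282·282 = 124486
λ ≈ -438382/124486 = -3.5215

λ ≈ -3.5215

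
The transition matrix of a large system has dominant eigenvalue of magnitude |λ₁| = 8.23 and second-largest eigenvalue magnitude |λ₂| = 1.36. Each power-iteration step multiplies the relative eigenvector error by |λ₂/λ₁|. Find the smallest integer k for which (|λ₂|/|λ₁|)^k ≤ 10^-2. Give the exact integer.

|λ₂/λ₁| = 1.36/8.23 = 0.16525
Need k ≥ ln(10^-2) / ln(0.16525) = -4.6052 / -1.8003 ≈ 2.558
Smallest integer k satisfying the bound: 3

3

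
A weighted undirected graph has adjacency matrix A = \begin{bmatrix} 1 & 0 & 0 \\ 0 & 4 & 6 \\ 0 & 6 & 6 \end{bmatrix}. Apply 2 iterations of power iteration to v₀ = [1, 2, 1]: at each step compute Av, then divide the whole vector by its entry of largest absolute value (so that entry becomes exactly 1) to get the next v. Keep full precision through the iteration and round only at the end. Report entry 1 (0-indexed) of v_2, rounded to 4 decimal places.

Av0 = (1.00000, 14.00000, 18.00000); divide by 18.00000 → v1 = (0.05556, 0.77778, 1.00000)
Av1 = (0.05556, 9.11111, 10.66667); divide by 10.66667 → v2 = (0.00521, 0.85417, 1.00000)
Requested entry of v2: 164/192 = 0.8542

0.8542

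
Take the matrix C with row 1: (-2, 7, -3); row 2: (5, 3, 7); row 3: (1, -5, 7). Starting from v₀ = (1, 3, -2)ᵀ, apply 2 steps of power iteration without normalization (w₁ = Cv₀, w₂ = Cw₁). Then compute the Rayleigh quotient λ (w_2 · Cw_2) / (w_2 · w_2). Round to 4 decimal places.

λ ≈ 6.3333

w1 = Cv₀ = ((-2)·1 + 7·3 + (-3)·(-2); 5·1 + 3·3 + 7·(-2); 1·1 + (-5)·3 + 7·(-2)) = (25, 0, -28)
w2 = Cw1 = ((-2)·25 + 7·0 + (-3)·(-28); 5·25 + 3·0 + 7·(-28); 1·25 + (-5)·0 + 7·(-28)) = (34, -71, -171)
Cw2 = (-52, -1240, -808)
w2·Cw2 = 34·(-52) + (-71)·(-1240) + (-171)·(-808) = 224440; w2·w2 = 34·34 + (-71)·(-71) + (-171)·(-171) = 35438
λ ≈ 224440/35438 = 6.3333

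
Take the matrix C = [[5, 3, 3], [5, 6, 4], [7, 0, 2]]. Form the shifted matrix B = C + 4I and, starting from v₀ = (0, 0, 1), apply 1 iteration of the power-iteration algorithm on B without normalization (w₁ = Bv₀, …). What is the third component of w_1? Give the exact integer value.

6

B = C + 4I has rows (9, 3, 3); (5, 10, 4); (7, 0, 6)
w1 = Bv₀ = (3, 4, 6)
Requested component of w1: 6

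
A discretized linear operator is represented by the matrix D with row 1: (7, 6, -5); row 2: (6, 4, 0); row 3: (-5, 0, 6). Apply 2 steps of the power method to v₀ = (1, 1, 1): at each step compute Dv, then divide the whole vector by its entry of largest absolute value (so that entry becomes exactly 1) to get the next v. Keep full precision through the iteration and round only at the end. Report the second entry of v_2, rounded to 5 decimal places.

Dv0 = (8.000000, 10.000000, 1.000000); divide by 10.000000 → v1 = (0.800000, 1.000000, 0.100000)
Dv1 = (11.100000, 8.800000, -3.400000); divide by 11.100000 → v2 = (1.000000, 0.792793, -0.306306)
Requested entry of v2: 88/111 = 0.79279

0.79279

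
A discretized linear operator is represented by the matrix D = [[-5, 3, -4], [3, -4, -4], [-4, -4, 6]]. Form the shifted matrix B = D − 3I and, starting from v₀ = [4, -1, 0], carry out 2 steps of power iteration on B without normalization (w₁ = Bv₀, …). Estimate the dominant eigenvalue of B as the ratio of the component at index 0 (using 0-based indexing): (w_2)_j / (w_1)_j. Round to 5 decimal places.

B = D − 3I has rows (-8, 3, -4); (3, -7, -4); (-4, -4, 3)
w1 = Bv₀ = ((-8)·4 + 3·(-1) + (-4)·0; 3·4 + (-7)·(-1) + (-4)·0; (-4)·4 + (-4)·(-1) + 3·0) = (-35, 19, -12)
w2 = Bw1 = ((-8)·(-35) + 3·19 + (-4)·(-12); 3·(-35) + (-7)·19 + (-4)·(-12); (-4)·(-35) + (-4)·19 + 3·(-12)) = (385, -190, 28)
Ratio: 385/-35 = -11.00000

μ ≈ -11.00000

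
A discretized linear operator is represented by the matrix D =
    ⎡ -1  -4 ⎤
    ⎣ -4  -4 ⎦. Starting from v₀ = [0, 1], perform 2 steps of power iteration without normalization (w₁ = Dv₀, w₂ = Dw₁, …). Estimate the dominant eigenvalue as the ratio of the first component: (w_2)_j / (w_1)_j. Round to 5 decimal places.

-5.00000

w1 = Dv₀ = (-4, -4)
w2 = Dw1 = (20, 32)
Ratio at component: 20 / -4 = -5.00000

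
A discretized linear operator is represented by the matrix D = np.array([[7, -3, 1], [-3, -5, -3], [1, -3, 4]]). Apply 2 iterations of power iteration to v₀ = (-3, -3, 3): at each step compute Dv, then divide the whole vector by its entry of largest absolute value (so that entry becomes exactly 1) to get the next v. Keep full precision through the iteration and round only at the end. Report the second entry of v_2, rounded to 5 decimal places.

Dv0 = (-9.000000, 15.000000, 18.000000); divide by 18.000000 → v1 = (-0.500000, 0.833333, 1.000000)
Dv1 = (-5.000000, -5.666667, 1.000000); divide by -5.666667 → v2 = (0.882353, 1.000000, -0.176471)
Requested entry of v2: -102/-102 = 1.00000

1.00000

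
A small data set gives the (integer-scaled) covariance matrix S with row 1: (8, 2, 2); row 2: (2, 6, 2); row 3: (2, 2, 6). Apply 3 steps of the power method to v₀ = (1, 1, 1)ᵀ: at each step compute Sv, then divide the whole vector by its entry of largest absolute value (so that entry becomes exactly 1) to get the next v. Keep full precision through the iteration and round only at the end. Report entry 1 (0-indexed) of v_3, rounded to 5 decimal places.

0.73404

Sv0 = (12.000000, 10.000000, 10.000000); divide by 12.000000 → v1 = (1.000000, 0.833333, 0.833333)
Sv1 = (11.333333, 8.666667, 8.666667); divide by 11.333333 → v2 = (1.000000, 0.764706, 0.764706)
Sv2 = (11.058824, 8.117647, 8.117647); divide by 11.058824 → v3 = (1.000000, 0.734043, 0.734043)
Requested entry of v3: 1104/1504 = 0.73404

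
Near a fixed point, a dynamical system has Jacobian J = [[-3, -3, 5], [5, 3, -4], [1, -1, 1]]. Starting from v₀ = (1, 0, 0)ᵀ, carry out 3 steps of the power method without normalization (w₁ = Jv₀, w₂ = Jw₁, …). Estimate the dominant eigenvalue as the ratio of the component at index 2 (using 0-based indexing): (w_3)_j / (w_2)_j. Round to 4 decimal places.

w1 = Jv₀ = ((-3)·1 + (-3)·0 + 5·0; 5·1 + 3·0 + (-4)·0; 1·1 + (-1)·0 + 1·0) = (-3, 5, 1)
w2 = Jw1 = ((-3)·(-3) + (-3)·5 + 5·1; 5·(-3) + 3·5 + (-4)·1; 1·(-3) + (-1)·5 + 1·1) = (-1, -4, -7)
w3 = Jw2 = (-20, 11, -4)
Ratio at component: -4 / -7 = 0.5714

0.5714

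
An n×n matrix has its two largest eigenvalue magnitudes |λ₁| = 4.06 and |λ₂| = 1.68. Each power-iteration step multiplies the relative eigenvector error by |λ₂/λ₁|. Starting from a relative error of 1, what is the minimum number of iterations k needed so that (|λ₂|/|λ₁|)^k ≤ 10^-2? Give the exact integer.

6

|λ₂/λ₁| = 1.68/4.06 = 0.41379
Need k ≥ ln(10^-2) / ln(0.41379) = -4.6052 / -0.8824 ≈ 5.219
Smallest integer k satisfying the bound: 6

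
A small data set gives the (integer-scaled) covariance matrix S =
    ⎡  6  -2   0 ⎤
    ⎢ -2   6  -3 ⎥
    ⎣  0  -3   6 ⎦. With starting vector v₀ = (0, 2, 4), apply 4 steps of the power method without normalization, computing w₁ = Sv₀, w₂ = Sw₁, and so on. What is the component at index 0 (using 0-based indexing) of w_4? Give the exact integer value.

w1 = Sv₀ = (6·0 + (-2)·2 + 0·4; (-2)·0 + 6·2 + (-3)·4; 0·0 + (-3)·2 + 6·4) = (-4, 0, 18)
w2 = Sw1 = (6·(-4) + (-2)·0 + 0·18; (-2)·(-4) + 6·0 + (-3)·18; 0·(-4) + (-3)·0 + 6·18) = (-24, -46, 108)
w3 = Sw2 = (-52, -552, 786)
w4 = Sw3 = (792, -5566, 6372)
The requested component of w4 is 792.

792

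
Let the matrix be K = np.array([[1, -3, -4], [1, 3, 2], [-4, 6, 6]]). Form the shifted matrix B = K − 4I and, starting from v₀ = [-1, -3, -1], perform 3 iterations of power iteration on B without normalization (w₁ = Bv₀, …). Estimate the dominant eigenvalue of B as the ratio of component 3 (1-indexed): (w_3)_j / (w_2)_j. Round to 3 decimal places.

B = K − 4I has rows (-3, -3, -4); (1, -1, 2); (-4, 6, 2)
w1 = Bv₀ = (16, 0, -16)
w2 = Bw1 = (16, -16, -96)
w3 = Bw2 = (384, -160, -352)
Ratio: -352/-96 = 3.667

μ ≈ 3.667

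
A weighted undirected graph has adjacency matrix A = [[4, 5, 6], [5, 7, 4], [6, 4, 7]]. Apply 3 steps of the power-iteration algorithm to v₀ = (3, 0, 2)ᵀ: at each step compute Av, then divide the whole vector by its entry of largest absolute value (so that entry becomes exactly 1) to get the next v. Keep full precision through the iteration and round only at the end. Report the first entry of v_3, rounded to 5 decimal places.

Av0 = (24.000000, 23.000000, 32.000000); divide by 32.000000 → v1 = (0.750000, 0.718750, 1.000000)
Av1 = (12.593750, 12.781250, 14.375000); divide by 14.375000 → v2 = (0.876087, 0.889130, 1.000000)
Av2 = (13.950000, 14.604348, 15.813043); divide by 15.813043 → v3 = (0.882183, 0.923563, 1.000000)
Requested entry of v3: 6417/7274 = 0.88218

0.88218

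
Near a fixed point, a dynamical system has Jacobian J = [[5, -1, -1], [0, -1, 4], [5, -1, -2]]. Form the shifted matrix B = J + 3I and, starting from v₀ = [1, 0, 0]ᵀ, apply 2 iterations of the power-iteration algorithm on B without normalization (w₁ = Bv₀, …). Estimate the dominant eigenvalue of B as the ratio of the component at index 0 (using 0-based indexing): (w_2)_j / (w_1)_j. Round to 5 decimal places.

B = J + 3I has rows (8, -1, -1); (0, 2, 4); (5, -1, 1)
w1 = Bv₀ = (8, 0, 5)
w2 = Bw1 = (59, 20, 45)
Ratio: 59/8 = 7.37500

7.37500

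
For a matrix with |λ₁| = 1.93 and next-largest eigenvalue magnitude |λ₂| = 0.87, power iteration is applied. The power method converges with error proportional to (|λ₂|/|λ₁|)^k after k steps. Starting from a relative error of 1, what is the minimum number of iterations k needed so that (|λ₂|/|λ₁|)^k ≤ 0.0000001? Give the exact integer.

|λ₂/λ₁| = 0.87/1.93 = 0.45078
Need k ≥ ln(0.0000001) / ln(0.45078) = -16.1181 / -0.7968 ≈ 20.229
Smallest integer k satisfying the bound: 21

21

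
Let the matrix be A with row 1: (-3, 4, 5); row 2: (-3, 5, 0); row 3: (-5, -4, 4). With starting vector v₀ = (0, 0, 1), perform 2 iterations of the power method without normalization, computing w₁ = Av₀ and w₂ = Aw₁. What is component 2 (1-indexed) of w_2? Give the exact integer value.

-15

w1 = Av₀ = (5, 0, 4)
w2 = Aw1 = (5, -15, -9)
The requested component of w2 is -15.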